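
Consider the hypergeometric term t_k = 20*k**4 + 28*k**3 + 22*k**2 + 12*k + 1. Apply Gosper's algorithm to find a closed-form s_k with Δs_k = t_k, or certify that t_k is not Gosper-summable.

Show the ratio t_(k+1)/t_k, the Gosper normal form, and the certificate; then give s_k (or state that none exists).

s_k = k*(4*k**4 - 3*k**3 + 2*k - 2)

Ratio r(k) = (20*k**4 + 108*k**3 + 226*k**2 + 220*k + 83)/(20*k**4 + 28*k**3 + 22*k**2 + 12*k + 1).
Take A(k)=1, B(k)=1, C(k)=k**4 + 7*k**3/5 + 11*k**2/10 + 3*k/5 + 1/20.
Solve (1)·f(k+1) − (1)·f(k) = k**4 + 7*k**3/5 + 11*k**2/10 + 3*k/5 + 1/20.
From deg A=0, deg B=0, deg C=4: d=5.
Solve for f: f(k) = k*(4*k**4 - 3*k**3 + 2*k - 2)/20 (degree 5 ≤ 5).
Certificate R = B(k−1)f/C = k*(4*k**4 - 3*k**3 + 2*k - 2)/(20*k**4 + 28*k**3 + 22*k**2 + 12*k + 1) gives s_k = k*(4*k**4 - 3*k**3 + 2*k - 2).
Verify: 20*k**4 + 28*k**3 + 22*k**2 + 12*k + 1 matches t_k.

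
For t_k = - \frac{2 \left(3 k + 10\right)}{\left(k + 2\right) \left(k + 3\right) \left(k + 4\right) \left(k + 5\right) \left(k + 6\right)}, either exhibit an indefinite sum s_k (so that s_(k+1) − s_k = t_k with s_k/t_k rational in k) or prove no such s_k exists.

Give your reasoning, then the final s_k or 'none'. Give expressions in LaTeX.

Step 1: r(k) = (k + 2)*(3*k + 13)/((k + 7)*(3*k + 10)).
Factor: A=k + 2; B=k + 7; C=k + 10/3.
Set up (k + 2)·f(k+1) − (k + 6)·f(k) − (k + 10/3) = 0.
deg f ≤ 4 (via 1,1,1).
Match coefficients ⇒ f(k) = k*(k + 3)*(k**2 + 11*k + 38)/120.
Then R = B(k−1)f/C = k*(k + 3)*(k + 6)*(k**2 + 11*k + 38)/(40*(3*k + 10)), so s_k = R(k)·t_k = k*(-k**2 - 11*k - 38)/(20*(k**3 + 11*k**2 + 38*k + 40)).
Verify: 2*(-3*k - 10)/(k**5 + 20*k**4 + 155*k**3 + 580*k**2 + 1044*k + 720) matches t_k.

s_k = \frac{k \left(- k^{2} - 11 k - 38\right)}{20 \left(k^{3} + 11 k^{2} + 38 k + 40\right)}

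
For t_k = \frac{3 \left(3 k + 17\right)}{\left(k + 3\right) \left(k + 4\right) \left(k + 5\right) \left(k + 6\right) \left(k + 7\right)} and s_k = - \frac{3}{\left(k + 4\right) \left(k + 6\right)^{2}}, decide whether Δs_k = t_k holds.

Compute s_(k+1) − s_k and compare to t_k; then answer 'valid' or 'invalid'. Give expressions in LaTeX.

s_(k+1) = -3/((k + 5)*(k + 7)**2)
s_(k+1) − s_k = -3/((k + 5)*(k + 7)**2) + 3/((k + 4)*(k + 6)**2)
(s_(k+1) − s_k) − t_k = 9*(-4*k**2 - 47*k - 137)/(k**7 + 38*k**6 + 612*k**5 + 5410*k**4 + 28319*k**3 + 87672*k**2 + 148428*k + 105840)

Invalid: residual \frac{9 \left(- 4 k^{2} - 47 k - 137\right)}{k^{7} + 38 k^{6} + 612 k^{5} + 5410 k^{4} + 28319 k^{3} + 87672 k^{2} + 148428 k + 105840} ≠ 0.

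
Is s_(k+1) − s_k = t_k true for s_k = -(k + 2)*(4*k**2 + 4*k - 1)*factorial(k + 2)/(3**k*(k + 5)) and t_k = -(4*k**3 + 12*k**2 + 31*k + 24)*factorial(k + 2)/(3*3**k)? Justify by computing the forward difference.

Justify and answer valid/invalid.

s_(k+1) = -(k + 3)*(4*k**2 + 12*k + 7)*factorial(k + 3)/(3*3**k*(k + 6))
s_(k+1) − s_k = -(4*k**5 + 44*k**4 + 187*k**3 + 488*k**2 + 693*k + 351)*factorial(k + 2)/(3*3**k*(k + 5)*(k + 6))
(s_(k+1) − s_k) − t_k = (4*k**4 + 32*k**3 + 79*k**2 + 167*k + 123)*factorial(k + 2)/(3**k*(k + 5)*(k + 6))

Invalid: residual (4*k**4 + 32*k**3 + 79*k**2 + 167*k + 123)*factorial(k + 2)/(3**k*(k + 5)*(k + 6)) ≠ 0.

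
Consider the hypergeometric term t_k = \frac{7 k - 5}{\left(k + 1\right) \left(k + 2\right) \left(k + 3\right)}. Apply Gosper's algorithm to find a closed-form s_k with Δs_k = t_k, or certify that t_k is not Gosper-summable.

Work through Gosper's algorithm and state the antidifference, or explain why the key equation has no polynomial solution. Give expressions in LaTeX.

s_k = \frac{k \left(k - 11\right)}{2 \left(k + 1\right) \left(k + 2\right)}

r(k) = (k + 1)*(7*k + 2)/((k + 4)*(7*k - 5)) after simplifying.
Factor: A=k + 1; B=k + 4; C=k - 5/7.
Key eq: (k + 1)·f(k+1) = (k + 3)·f(k) + (k - 5/7).
Degrees (1,1,1) ⇒ d ≤ 2.
Solve for f: f(k) = k*(k - 11)/14 (degree 2 ≤ 2).
Get s_k = R·t_k = k*(k - 11)/(2*(k + 1)*(k + 2)) with R(k) = B(k−1)f(k)/C(k) = k*(k - 11)*(k + 3)/(2*(7*k - 5)).
s_(k+1) − s_k = (7*k - 5)/(k**3 + 6*k**2 + 11*k + 6) = t_k.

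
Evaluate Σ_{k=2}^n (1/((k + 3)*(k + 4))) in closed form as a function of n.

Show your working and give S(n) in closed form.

S(n) = (n - 1)/(5*(n + 4))

Ratio r(k) = (k + 3)/(k + 5).
A = k + 3, B = k + 5, C = 1.
Need (k + 3)·f(k+1) − (k + 4)·f(k) = 1.
deg f ≤ 1 (via 1,1,0).
Solving with deg f ≤ 1: f(k) = k/3.
So s_k = (B(k−1)f/C)·t_k = (k*(k + 4)/3)·t_k = k/(3*(k + 3)).
s_(k+1) − s_k = 1/(k**2 + 7*k + 12) = t_k.
Evaluate: s_(n+1) = (n + 1)/(3*(n + 4)); subtract s_(2) = 2/15 ⇒ S(n) = (n - 1)/(5*(n + 4)).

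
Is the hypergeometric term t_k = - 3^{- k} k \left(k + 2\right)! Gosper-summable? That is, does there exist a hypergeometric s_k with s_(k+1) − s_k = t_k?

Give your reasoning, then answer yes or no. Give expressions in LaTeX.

Yes. s_k = - 3^{1 - k} \left(k + 2\right)!.

t_(k+1)/t_k = (k + 1)*(k + 3)/(3*k).
So A=k/3 + 1 and B=1, with C=k.
Key eq: (k/3 + 1)·f(k+1) = (1)·f(k) + (k).
Bound: deg f ≤ 0.
A polynomial solution: f(k) = 3.
Get s_k = R·t_k = -3**(1 - k)*factorial(k + 2) with R(k) = B(k−1)f(k)/C(k) = 3/k.
Δs = -k*factorial(k + 2)/3**k, as required.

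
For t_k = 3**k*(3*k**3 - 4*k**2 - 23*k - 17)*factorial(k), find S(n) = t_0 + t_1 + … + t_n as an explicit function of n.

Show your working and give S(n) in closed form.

The ratio is 3*(3*k**4 + 8*k**3 - 17*k**2 - 63*k - 41)/(3*k**3 - 4*k**2 - 23*k - 17).
A = 3*k + 3, B = 1, C = k**3 - 4*k**2/3 - 23*k/3 - 17/3.
Solve (3*k + 3)·f(k+1) − (1)·f(k) = k**3 - 4*k**2/3 - 23*k/3 - 17/3.
Degrees (1,0,3) ⇒ d ≤ 2.
A polynomial solution: f(k) = (k**2 - 4*k - 4)/3.
Then R = B(k−1)f/C = (k**2 - 4*k - 4)/(3*k**3 - 4*k**2 - 23*k - 17), so s_k = R(k)·t_k = 3**k*(k**2 - 4*k - 4)*factorial(k).
s_(k+1) − s_k = 3**k*(3*k**3 - 4*k**2 - 23*k - 17)*factorial(k) = t_k.
Evaluate: s_(n+1) = 3**(n + 1)*(n**2 - 2*n - 7)*factorial(n + 1); subtract s_(0) = -4 ⇒ S(n) = 3*3**n*n**3*factorial(n) - 3*3**n*n**2*factorial(n) - 27*3**n*n*factorial(n) - 21*3**n*factorial(n) + 4.

S(n) = 3*3**n*n**3*factorial(n) - 3*3**n*n**2*factorial(n) - 27*3**n*n*factorial(n) - 21*3**n*factorial(n) + 4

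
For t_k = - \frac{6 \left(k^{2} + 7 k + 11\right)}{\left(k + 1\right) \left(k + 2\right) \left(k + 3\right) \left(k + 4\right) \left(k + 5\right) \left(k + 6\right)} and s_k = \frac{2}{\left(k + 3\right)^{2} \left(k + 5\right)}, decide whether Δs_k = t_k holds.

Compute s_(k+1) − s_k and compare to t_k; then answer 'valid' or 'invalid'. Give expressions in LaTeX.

s_(k+1) = 2/((k + 4)**2*(k + 6))
s_(k+1) − s_k = 2/((k + 4)**2*(k + 6)) - 2/((k + 3)**2*(k + 5))
(s_(k+1) − s_k) − t_k = 4*(4*k**3 + 42*k**2 + 140*k + 147)/(k**8 + 28*k**7 + 334*k**6 + 2212*k**5 + 8869*k**4 + 21952*k**3 + 32556*k**2 + 26208*k + 8640)

Invalid: residual \frac{4 \left(4 k^{3} + 42 k^{2} + 140 k + 147\right)}{k^{8} + 28 k^{7} + 334 k^{6} + 2212 k^{5} + 8869 k^{4} + 21952 k^{3} + 32556 k^{2} + 26208 k + 8640} ≠ 0.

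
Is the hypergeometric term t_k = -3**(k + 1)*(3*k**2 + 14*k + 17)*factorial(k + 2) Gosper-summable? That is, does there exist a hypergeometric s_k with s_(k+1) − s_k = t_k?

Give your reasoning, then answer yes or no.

Yes. s_k = -3**(k + 1)*(k + 1)*factorial(k + 2).

t_(k+1)/t_k = 3*(3*k**3 + 29*k**2 + 94*k + 102)/(3*k**2 + 14*k + 17).
Gosper form: A/B · C(k+1)/C(k) with A=3*k + 9, B=1, C=k**2 + 14*k/3 + 17/3.
Key eq: (3*k + 9)·f(k+1) = (1)·f(k) + (k**2 + 14*k/3 + 17/3).
Degrees (1,0,2) ⇒ d ≤ 1.
A polynomial solution: f(k) = (k + 1)/3.
So s_k = (B(k−1)f/C)·t_k = ((k + 1)/(3*k**2 + 14*k + 17))·t_k = -3**(k + 1)*(k + 1)*factorial(k + 2).
Verify: -3**(k + 1)*(3*k**2 + 14*k + 17)*factorial(k + 2) matches t_k.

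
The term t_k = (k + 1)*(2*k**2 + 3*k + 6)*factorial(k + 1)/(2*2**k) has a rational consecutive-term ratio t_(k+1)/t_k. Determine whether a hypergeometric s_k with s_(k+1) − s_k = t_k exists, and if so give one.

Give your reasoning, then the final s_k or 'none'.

s_k = (2*k**2 + k - 2)*factorial(k + 1)/2**k

Ratio r(k) = (k + 2)**2*(3*k + 2*(k + 1)**2 + 9)/(2*(k + 1)*(2*k**2 + 3*k + 6)).
Gosper form: A/B · C(k+1)/C(k) with A=k/2 + 1, B=1, C=k**3 + 5*k**2/2 + 9*k/2 + 3.
Set up (k/2 + 1)·f(k+1) − (1)·f(k) − (k**3 + 5*k**2/2 + 9*k/2 + 3) = 0.
deg f ≤ 2 (via 1,0,3).
Solving with deg f ≤ 2: f(k) = 2*k**2 + k - 2.
R(k) = B(k−1)·f(k)/C(k) = 2*(2*k**2 + k - 2)/((k + 1)*(2*k**2 + 3*k + 6)); s_k = R·t_k = (2*k**2 + k - 2)*factorial(k + 1)/2**k.
Verify: (k + 1)*(2*k**2 + 3*k + 6)*factorial(k + 1)/(2*2**k) matches t_k.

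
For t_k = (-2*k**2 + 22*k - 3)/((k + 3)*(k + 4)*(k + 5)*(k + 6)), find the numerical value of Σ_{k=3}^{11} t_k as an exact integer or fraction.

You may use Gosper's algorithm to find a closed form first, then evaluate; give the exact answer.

r(k) = -(k + 3)*(22*k - 2*(k + 1)**2 + 19)/((k + 7)*(2*k**2 - 22*k + 3)) after simplifying.
Gosper form: A/B · C(k+1)/C(k) with A=k + 3, B=k + 7, C=k**2 - 11*k + 3/2.
Solve (k + 3)·f(k+1) − (k + 6)·f(k) = k**2 - 11*k + 3/2.
Degrees (1,1,2) ⇒ d ≤ 3.
Coefficient equations give f(k) = -k*(k**2 + 132*k - 193)/120.
R(k) = B(k−1)·f(k)/C(k) = -k*(k + 6)*(k**2 + 132*k - 193)/(60*(2*k**2 - 22*k + 3)); s_k = R·t_k = k*(k**2 + 132*k - 193)/(60*(k + 3)*(k + 4)*(k + 5)).
Δs = (-2*k**2 + 22*k - 3)/(k**4 + 18*k**3 + 119*k**2 + 342*k + 360), as required.
Sum = s_(12) − s_(3); s_(12) = 307/4080, s_(3) = 53/1680 ⇒ 26/595.

Σ = 26/595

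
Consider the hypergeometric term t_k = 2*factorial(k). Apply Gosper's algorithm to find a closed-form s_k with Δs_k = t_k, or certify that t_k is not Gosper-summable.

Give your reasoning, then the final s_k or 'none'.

none — t_k is not Gosper-summable

Ratio r(k) = k + 1.
Normal form (A,B,C) = (k + 1, 1, 1).
Need (k + 1)·f(k+1) − (1)·f(k) = 1.
deg f ≤ -1 (via 1,0,0).
Bound -1 < 0, so the key equation has no polynomial solution.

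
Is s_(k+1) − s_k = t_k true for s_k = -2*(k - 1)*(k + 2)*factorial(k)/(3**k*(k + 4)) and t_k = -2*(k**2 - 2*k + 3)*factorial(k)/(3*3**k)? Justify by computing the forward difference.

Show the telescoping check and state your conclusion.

s_(k+1) = -2*k*(k + 3)*factorial(k + 1)/(3*3**k*(k + 5))
s_(k+1) − s_k = -2*(k**4 + 5*k**3 + k**2 + 3*k + 30)*factorial(k)/(3*3**k*(k + 4)*(k + 5))
(s_(k+1) − s_k) − t_k = 4*(k**3 + 2*k**2 - 8*k + 15)*factorial(k)/(3*3**k*(k + 4)*(k + 5))

Invalid: residual 4*(k**3 + 2*k**2 - 8*k + 15)*factorial(k)/(3*3**k*(k + 4)*(k + 5)) ≠ 0.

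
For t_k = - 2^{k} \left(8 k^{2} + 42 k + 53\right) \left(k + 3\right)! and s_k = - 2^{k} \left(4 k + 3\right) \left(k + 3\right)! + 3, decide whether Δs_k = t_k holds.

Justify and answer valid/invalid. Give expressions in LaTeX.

Valid: the claim telescopes to t_k.

s_(k+1) = -2**(k + 1)*(4*k + 7)*factorial(k + 4) + 3
s_(k+1) − s_k = -2**k*(8*k**2 + 42*k + 53)*factorial(k + 3)
(s_(k+1) − s_k) − t_k = 0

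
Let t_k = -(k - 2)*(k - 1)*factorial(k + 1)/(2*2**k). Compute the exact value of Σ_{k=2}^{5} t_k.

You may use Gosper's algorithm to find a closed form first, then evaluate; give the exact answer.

t_(k+1)/t_k = k*(k + 2)/(2*(k - 2)).
A = k/2 + 1, B = 1, C = k**2 - 3*k + 2.
f must satisfy (k/2 + 1)·f(k+1) − (1)·f(k) = k**2 - 3*k + 2.
d = 1 from the (1,0,2) case.
A polynomial solution: f(k) = 2*(k - 4).
Then R = B(k−1)f/C = 2*(k - 4)/((k - 2)*(k - 1)), so s_k = R(k)·t_k = -(k - 4)*factorial(k + 1)/2**k.
Δs = -(k - 2)*(k - 1)*factorial(k + 1)/(2*2**k), as required.
Sum = s_(6) − s_(2); s_(6) = -315/2, s_(2) = 3 ⇒ -321/2.

Σ = -321/2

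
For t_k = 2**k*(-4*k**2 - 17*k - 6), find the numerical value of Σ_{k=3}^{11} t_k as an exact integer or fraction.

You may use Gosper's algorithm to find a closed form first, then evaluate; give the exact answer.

Compute t_(k+1)/t_k: get 2*(4*k**2 + 25*k + 27)/(4*k**2 + 17*k + 6).
Factor: A=2; B=1; C=k**2 + 17*k/4 + 3/2.
Solve (2)·f(k+1) − (1)·f(k) = k**2 + 17*k/4 + 3/2.
Bound: deg f ≤ 2.
Match coefficients ⇒ f(k) = (4*k**2 + k - 4)/4.
Then R = B(k−1)f/C = (4*k**2 + k - 4)/(4*k**2 + 17*k + 6), so s_k = R(k)·t_k = 2**k*(-4*k**2 - k + 4).
Check: Δs_k = 2**k*(-4*k**2 - 17*k - 6). ✓
Σ_(k=3)^(11) t_k = s_(12) − s_(3) = -2392064 − (-280) = -2391784.

Σ = -2391784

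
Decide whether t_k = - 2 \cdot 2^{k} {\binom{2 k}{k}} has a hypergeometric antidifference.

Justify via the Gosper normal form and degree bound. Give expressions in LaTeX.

No — t_k has no hypergeometric antidifference.

Ratio r(k) = 4*(2*k + 1)/(k + 1).
Take A(k)=8*k + 4, B(k)=k + 1, C(k)=1.
Solve (8*k + 4)·f(k+1) − (k)·f(k) = 1.
From deg A=1, deg B=1, deg C=0: d=-1.
deg f ≤ -1 is impossible — no certificate.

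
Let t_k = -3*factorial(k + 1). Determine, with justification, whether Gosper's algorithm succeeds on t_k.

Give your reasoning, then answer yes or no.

Step 1: r(k) = k + 2.
So A=k + 2 and B=1, with C=1.
Set up (k + 2)·f(k+1) − (1)·f(k) − (1) = 0.
Bound: deg f ≤ -1.
deg f ≤ -1 is impossible — no certificate.

No — t_k has no hypergeometric antidifference.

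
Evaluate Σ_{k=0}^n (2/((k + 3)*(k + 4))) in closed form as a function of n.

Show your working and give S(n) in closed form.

t_(k+1)/t_k = (k + 3)/(k + 5).
A = k + 3, B = k + 5, C = 1.
Set up (k + 3)·f(k+1) − (k + 4)·f(k) − (1) = 0.
d = 1 from the (1,1,0) case.
Match coefficients ⇒ f(k) = k/3.
Get s_k = R·t_k = 2*k/(3*(k + 3)) with R(k) = B(k−1)f(k)/C(k) = k*(k + 4)/3.
Verify: 2/(k**2 + 7*k + 12) matches t_k.
Evaluate: s_(n+1) = 2*(n + 1)/(3*(n + 4)); subtract s_(0) = 0 ⇒ S(n) = 2*(n + 1)/(3*(n + 4)).

S(n) = 2*(n + 1)/(3*(n + 4))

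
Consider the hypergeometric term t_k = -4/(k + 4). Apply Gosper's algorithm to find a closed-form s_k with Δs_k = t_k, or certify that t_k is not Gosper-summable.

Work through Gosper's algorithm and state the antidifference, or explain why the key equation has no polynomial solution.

Compute t_(k+1)/t_k: get (k + 4)/(k + 5).
So A=k + 4 and B=k + 5, with C=1.
Key eq: (k + 4)·f(k+1) = (k + 4)·f(k) + (1).
deg f ≤ 0 (via 1,1,0).
f = c0 ⇒ A·f(k+1) − B(k−1)·f(k) − C = -1. The system {-1 = 0} is inconsistent; no antidifference.

not Gosper-summable; s_k does not exist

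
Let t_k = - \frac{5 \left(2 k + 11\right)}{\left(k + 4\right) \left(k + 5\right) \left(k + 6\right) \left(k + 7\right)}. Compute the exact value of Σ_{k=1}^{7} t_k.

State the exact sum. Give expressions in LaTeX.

Σ = -19/168

Ratio r(k) = (k + 4)*(2*k + 13)/((k + 8)*(2*k + 11)).
Factor: A=k + 4; B=k + 8; C=k + 11/2.
Need (k + 4)·f(k+1) − (k + 7)·f(k) = k + 11/2.
Degrees (1,1,1) ⇒ d ≤ 3.
A polynomial solution: f(k) = k*(k + 5)*(k + 10)/48.
So s_k = (B(k−1)f/C)·t_k = (k*(k + 5)*(k + 7)*(k + 10)/(24*(2*k + 11)))·t_k = 5*k*(-k - 10)/(24*(k**2 + 10*k + 24)).
Check: Δs_k = 5*(-2*k - 11)/(k**4 + 22*k**3 + 179*k**2 + 638*k + 840). ✓
Sum = s_(8) − s_(1); s_(8) = -5/28, s_(1) = -11/168 ⇒ -19/168.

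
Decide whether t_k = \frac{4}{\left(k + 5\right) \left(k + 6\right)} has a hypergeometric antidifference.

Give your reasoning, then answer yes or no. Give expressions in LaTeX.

Yes. s_k = \frac{4 k}{5 \left(k + 5\right)}.

The ratio is (k + 5)/(k + 7).
Factor: A=k + 5; B=k + 7; C=1.
Key eq: (k + 5)·f(k+1) = (k + 6)·f(k) + (1).
deg f ≤ 1 (via 1,1,0).
Solving with deg f ≤ 1: f(k) = k/5.
So s_k = (B(k−1)f/C)·t_k = (k*(k + 6)/5)·t_k = 4*k/(5*(k + 5)).
Verify: 4/(k**2 + 11*k + 30) matches t_k.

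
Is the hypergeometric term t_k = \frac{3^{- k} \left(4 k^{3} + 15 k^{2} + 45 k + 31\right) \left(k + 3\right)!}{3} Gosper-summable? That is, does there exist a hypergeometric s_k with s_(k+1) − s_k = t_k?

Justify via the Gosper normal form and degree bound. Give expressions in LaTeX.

Yes. s_k = 3^{- k} \left(4 k^{2} + 3 k + 3\right) \left(k + 3\right)!.

Compute t_(k+1)/t_k: get (4*k**4 + 43*k**3 + 195*k**2 + 443*k + 380)/(3*(4*k**3 + 15*k**2 + 45*k + 31)).
Take A(k)=k/3 + 4/3, B(k)=1, C(k)=k**3 + 15*k**2/4 + 45*k/4 + 31/4.
Set up (k/3 + 4/3)·f(k+1) − (1)·f(k) − (k**3 + 15*k**2/4 + 45*k/4 + 31/4) = 0.
From deg A=1, deg B=0, deg C=3: d=2.
Match coefficients ⇒ f(k) = 3*(4*k**2 + 3*k + 3)/4.
Certificate R = B(k−1)f/C = 3*(4*k**2 + 3*k + 3)/(4*k**3 + 15*k**2 + 45*k + 31) gives s_k = (4*k**2 + 3*k + 3)*factorial(k + 3)/3**k.
Δs = (4*k**3 + 15*k**2 + 45*k + 31)*factorial(k + 3)/(3*3**k), as required.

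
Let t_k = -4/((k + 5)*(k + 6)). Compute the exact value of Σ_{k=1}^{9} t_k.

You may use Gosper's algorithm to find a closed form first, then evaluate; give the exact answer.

Σ = -2/5

Ratio r(k) = (k + 5)/(k + 7).
Gosper form: A/B · C(k+1)/C(k) with A=k + 5, B=k + 7, C=1.
Need (k + 5)·f(k+1) − (k + 6)·f(k) = 1.
Degrees (1,1,0) ⇒ d ≤ 1.
A polynomial solution: f(k) = k/5.
Then R = B(k−1)f/C = k*(k + 6)/5, so s_k = R(k)·t_k = -4*k/(5*k + 25).
Check: Δs_k = -4/(k**2 + 11*k + 30). ✓
Σ_(k=1)^(9) t_k = s_(10) − s_(1) = -8/15 − (-2/15) = -2/5.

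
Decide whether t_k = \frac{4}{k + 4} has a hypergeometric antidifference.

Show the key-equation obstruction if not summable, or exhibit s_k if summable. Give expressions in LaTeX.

No — key equation has no polynomial f.

Compute t_(k+1)/t_k: get (k + 4)/(k + 5).
Normal form (A,B,C) = (k + 4, k + 5, 1).
Set up (k + 4)·f(k+1) − (k + 4)·f(k) − (1) = 0.
d = 0 from the (1,1,0) case.
Put f(k) = c0: A·f(k+1) − B(k−1)·f(k) − C = -1; need -1 = 0 — inconsistent ⇒ no f, not summable.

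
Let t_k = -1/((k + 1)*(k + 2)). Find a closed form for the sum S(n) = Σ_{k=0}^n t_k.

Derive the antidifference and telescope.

Step 1: r(k) = (k + 1)/(k + 3).
Factor: A=k + 1; B=k + 3; C=1.
Solve (k + 1)·f(k+1) − (k + 2)·f(k) = 1.
Bound: deg f ≤ 1.
Coefficient equations give f(k) = k.
Then R = B(k−1)f/C = k*(k + 2), so s_k = R(k)·t_k = -k/(k + 1).
Verify: -1/(k**2 + 3*k + 2) matches t_k.
Evaluate: s_(n+1) = (-n - 1)/(n + 2); subtract s_(0) = 0 ⇒ S(n) = (-n - 1)/(n + 2).

S(n) = (-n - 1)/(n + 2)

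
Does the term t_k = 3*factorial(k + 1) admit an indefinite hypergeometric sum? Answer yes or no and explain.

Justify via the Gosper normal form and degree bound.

No. Not Gosper-summable.

Step 1: r(k) = k + 2.
A = k + 2, B = 1, C = 1.
f must satisfy (k + 2)·f(k+1) − (1)·f(k) = 1.
Degrees (1,0,0) ⇒ d ≤ -1.
d = -1 < 0 ⇒ no nonzero polynomial f; not summable.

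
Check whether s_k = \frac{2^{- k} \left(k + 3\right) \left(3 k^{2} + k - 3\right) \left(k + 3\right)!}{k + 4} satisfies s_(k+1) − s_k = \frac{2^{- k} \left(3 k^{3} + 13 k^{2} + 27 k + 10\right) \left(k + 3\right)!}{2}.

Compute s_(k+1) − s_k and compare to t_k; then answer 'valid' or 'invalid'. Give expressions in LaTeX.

Invalid: residual - \frac{2^{- k} \left(3 k^{4} + 25 k^{3} + 73 k^{2} + 116 k + 46\right) \left(k + 3\right)!}{2 \left(k + 4\right) \left(k + 5\right)} ≠ 0.

s_(k+1) = (k + 4)*(3*k**2 + 7*k + 1)*factorial(k + 4)/(2*2**k*(k + 5))
s_(k+1) − s_k = (3*k**5 + 37*k**4 + 179*k**3 + 440*k**2 + 514*k + 154)*factorial(k + 3)/(2*2**k*(k + 4)*(k + 5))
(s_(k+1) − s_k) − t_k = -(3*k**4 + 25*k**3 + 73*k**2 + 116*k + 46)*factorial(k + 3)/(2*2**k*(k + 4)*(k + 5))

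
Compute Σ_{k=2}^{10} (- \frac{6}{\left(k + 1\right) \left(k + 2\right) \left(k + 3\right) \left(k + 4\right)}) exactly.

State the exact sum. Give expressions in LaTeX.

t_(k+1)/t_k = (k + 1)/(k + 5).
Factor: A=k + 1; B=k + 5; C=1.
Key eq: (k + 1)·f(k+1) = (k + 4)·f(k) + (1).
From deg A=1, deg B=1, deg C=0: d=3.
A polynomial solution: f(k) = k*(k**2 + 6*k + 11)/18.
Then R = B(k−1)f/C = k*(k + 4)*(k**2 + 6*k + 11)/18, so s_k = R(k)·t_k = k*(-k**2 - 6*k - 11)/(3*(k + 1)*(k + 2)*(k + 3)).
Verify: -6/(k**4 + 10*k**3 + 35*k**2 + 50*k + 24) matches t_k.
Σ_(k=2)^(10) t_k = s_(11) − s_(2) = -121/364 − (-3/10) = -59/1820.

Σ = -59/1820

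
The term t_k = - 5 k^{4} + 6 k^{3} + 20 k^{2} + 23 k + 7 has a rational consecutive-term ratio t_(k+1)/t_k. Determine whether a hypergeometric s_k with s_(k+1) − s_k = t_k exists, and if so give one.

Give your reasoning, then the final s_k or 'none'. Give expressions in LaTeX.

s_k = k \left(- k^{4} + 4 k^{3} + 2 k^{2} + 3 k - 1\right)

Step 1: r(k) = (5*k**4 + 14*k**3 - 8*k**2 - 61*k - 51)/(5*k**4 - 6*k**3 - 20*k**2 - 23*k - 7).
Take A(k)=1, B(k)=1, C(k)=k**4 - 6*k**3/5 - 4*k**2 - 23*k/5 - 7/5.
Set up (1)·f(k+1) − (1)·f(k) − (k**4 - 6*k**3/5 - 4*k**2 - 23*k/5 - 7/5) = 0.
deg f ≤ 5 (via 0,0,4).
Solve for f: f(k) = k*(k**4 - 4*k**3 - 2*k**2 - 3*k + 1)/5 (degree 5 ≤ 5).
Then R = B(k−1)f/C = k*(k**4 - 4*k**3 - 2*k**2 - 3*k + 1)/(5*k**4 - 6*k**3 - 20*k**2 - 23*k - 7), so s_k = R(k)·t_k = k*(-k**4 + 4*k**3 + 2*k**2 + 3*k - 1).
Δs = -5*k**4 + 6*k**3 + 20*k**2 + 23*k + 7, as required.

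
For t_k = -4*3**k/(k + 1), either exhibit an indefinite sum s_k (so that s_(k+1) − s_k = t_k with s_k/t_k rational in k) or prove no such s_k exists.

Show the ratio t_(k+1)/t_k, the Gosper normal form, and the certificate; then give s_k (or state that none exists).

Compute t_(k+1)/t_k: get 3*(k + 1)/(k + 2).
Normal form (A,B,C) = (3*k + 3, k + 2, 1).
Set up (3*k + 3)·f(k+1) − (k + 1)·f(k) − (1) = 0.
deg f ≤ -1 (via 1,1,0).
Bound -1 < 0, so the key equation has no polynomial solution.

not Gosper-summable; s_k does not exist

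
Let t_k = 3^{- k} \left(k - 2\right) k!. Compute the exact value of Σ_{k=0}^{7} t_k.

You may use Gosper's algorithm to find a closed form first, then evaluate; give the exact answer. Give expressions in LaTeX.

Σ = 3751/243

t_(k+1)/t_k = (k**2 - 1)/(3*(k - 2)).
A = k/3 + 1/3, B = 1, C = k - 2.
Key eq: (k/3 + 1/3)·f(k+1) = (1)·f(k) + (k - 2).
deg f ≤ 0 (via 1,0,1).
Solving with deg f ≤ 0: f(k) = 3.
Then R = B(k−1)f/C = 3/(k - 2), so s_k = R(k)·t_k = 3**(1 - k)*factorial(k).
Verify: (k - 2)*factorial(k)/3**k matches t_k.
Σ_(k=0)^(7) t_k = s_(8) − s_(0) = 4480/243 − (3) = 3751/243.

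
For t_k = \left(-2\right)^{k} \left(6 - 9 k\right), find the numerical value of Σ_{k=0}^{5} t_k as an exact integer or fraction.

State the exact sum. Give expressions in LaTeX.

Σ = 900

Ratio r(k) = 2*(-3*k - 1)/(3*k - 2).
Gosper form: A/B · C(k+1)/C(k) with A=-2, B=1, C=k - 2/3.
Set up (-2)·f(k+1) − (1)·f(k) − (k - 2/3) = 0.
Bound: deg f ≤ 1.
Solving with deg f ≤ 1: f(k) = -(3*k - 4)/9.
Certificate R = B(k−1)f/C = -(3*k - 4)/(3*(3*k - 2)) gives s_k = (-2)**k*(3*k - 4).
Verify: (-2)**k*(6 - 9*k) matches t_k.
Sum = s_(6) − s_(0); s_(6) = 896, s_(0) = -4 ⇒ 900.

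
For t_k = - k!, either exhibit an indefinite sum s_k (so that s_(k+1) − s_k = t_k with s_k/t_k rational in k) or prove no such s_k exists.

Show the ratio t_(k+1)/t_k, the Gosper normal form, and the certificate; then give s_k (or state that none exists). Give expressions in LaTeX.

Step 1: r(k) = k + 1.
A = k + 1, B = 1, C = 1.
Set up (k + 1)·f(k+1) − (1)·f(k) − (1) = 0.
From deg A=1, deg B=0, deg C=0: d=-1.
deg f ≤ -1 is impossible — no certificate.

none (Gosper's algorithm certifies no s_k)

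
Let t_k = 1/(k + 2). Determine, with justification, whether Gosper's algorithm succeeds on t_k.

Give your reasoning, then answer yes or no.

No — key equation has no polynomial f.

r(k) = (k + 2)/(k + 3) after simplifying.
Gosper form: A/B · C(k+1)/C(k) with A=k + 2, B=k + 3, C=1.
Key eq: (k + 2)·f(k+1) = (k + 2)·f(k) + (1).
Degrees (1,1,0) ⇒ d ≤ 0.
Write f(k) = c0. Then LHS − RHS = -1, requiring -1 = 0: contradictory. No certificate.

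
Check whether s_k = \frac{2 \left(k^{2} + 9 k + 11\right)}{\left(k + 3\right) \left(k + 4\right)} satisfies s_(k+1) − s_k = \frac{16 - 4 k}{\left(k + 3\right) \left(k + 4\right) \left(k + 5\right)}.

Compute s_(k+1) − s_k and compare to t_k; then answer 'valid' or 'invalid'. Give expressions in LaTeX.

s_(k+1) = 2*(9*k + (k + 1)**2 + 20)/((k + 4)*(k + 5))
s_(k+1) − s_k = 4*(4 - k)/(k**3 + 12*k**2 + 47*k + 60)
(s_(k+1) − s_k) − t_k = 0

valid (s_(k+1) − s_k reduces to t_k)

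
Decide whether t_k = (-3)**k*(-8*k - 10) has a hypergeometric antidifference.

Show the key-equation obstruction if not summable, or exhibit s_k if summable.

Yes. s_k = (-3)**k*(2*k + 1).

Step 1: r(k) = 3*(-4*k - 9)/(4*k + 5).
Take A(k)=-3, B(k)=1, C(k)=k + 5/4.
Need (-3)·f(k+1) − (1)·f(k) = k + 5/4.
d = 1 from the (0,0,1) case.
Solve for f: f(k) = -(2*k + 1)/8 (degree 1 ≤ 1).
Then R = B(k−1)f/C = -(2*k + 1)/(2*(4*k + 5)), so s_k = R(k)·t_k = (-3)**k*(2*k + 1).
s_(k+1) − s_k = (-3)**k*(-8*k - 10) = t_k.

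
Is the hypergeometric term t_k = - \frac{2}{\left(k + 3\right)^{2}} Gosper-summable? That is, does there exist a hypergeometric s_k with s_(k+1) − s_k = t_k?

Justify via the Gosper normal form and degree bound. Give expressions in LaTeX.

No; the coefficient equations for f are inconsistent.

The ratio is (k + 3)**2/(k + 4)**2.
Normal form (A,B,C) = (k**2 + 6*k + 9, k**2 + 8*k + 16, 1).
f must satisfy (k**2 + 6*k + 9)·f(k+1) − (k**2 + 6*k + 9)·f(k) = 1.
Degrees (2,2,0) ⇒ d ≤ 0.
f = c0 ⇒ A·f(k+1) − B(k−1)·f(k) − C = -1. The system {-1 = 0} is inconsistent; no antidifference.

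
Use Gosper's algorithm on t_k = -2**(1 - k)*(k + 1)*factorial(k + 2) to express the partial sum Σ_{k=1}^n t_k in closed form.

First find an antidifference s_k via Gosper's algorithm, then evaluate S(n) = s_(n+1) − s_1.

S(n) = 12 - 2*factorial(n + 3)/2**n

Step 1: r(k) = (k + 2)*(k + 3)/(2*(k + 1)).
Factor: A=k/2 + 3/2; B=1; C=k + 1.
Solve (k/2 + 3/2)·f(k+1) − (1)·f(k) = k + 1.
From deg A=1, deg B=0, deg C=1: d=0.
A polynomial solution: f(k) = 2.
Certificate R = B(k−1)f/C = 2/(k + 1) gives s_k = -2**(2 - k)*factorial(k + 2).
Verify: -2**(1 - k)*(k + 1)*factorial(k + 2) matches t_k.
Evaluate: s_(n+1) = -2**(1 - n)*factorial(n + 3); subtract s_(1) = -12 ⇒ S(n) = 12 - 2*factorial(n + 3)/2**n.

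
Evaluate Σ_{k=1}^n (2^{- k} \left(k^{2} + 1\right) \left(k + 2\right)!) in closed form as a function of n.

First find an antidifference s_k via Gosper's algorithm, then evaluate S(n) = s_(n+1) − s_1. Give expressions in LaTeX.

r(k) = (k + 3)*((k + 1)**2 + 1)/(2*(k**2 + 1)) after simplifying.
A = k/2 + 3/2, B = 1, C = k**2 + 1.
Key eq: (k/2 + 3/2)·f(k+1) = (1)·f(k) + (k**2 + 1).
From deg A=1, deg B=0, deg C=2: d=1.
A polynomial solution: f(k) = 2*(k - 2).
Get s_k = R·t_k = 2**(1 - k)*(k - 2)*factorial(k + 2) with R(k) = B(k−1)f(k)/C(k) = 2*(k - 2)/(k**2 + 1).
s_(k+1) − s_k = (k**2 + 1)*factorial(k + 2)/2**k = t_k.
s_(n+1) = (n - 1)*factorial(n + 3)/2**n and s_(1) = -6, so S(n) = 6 + n*factorial(n + 3)/2**n - factorial(n + 3)/2**n.

S(n) = 6 + 2^{- n} n \left(n + 3\right)! - 2^{- n} \left(n + 3\right)!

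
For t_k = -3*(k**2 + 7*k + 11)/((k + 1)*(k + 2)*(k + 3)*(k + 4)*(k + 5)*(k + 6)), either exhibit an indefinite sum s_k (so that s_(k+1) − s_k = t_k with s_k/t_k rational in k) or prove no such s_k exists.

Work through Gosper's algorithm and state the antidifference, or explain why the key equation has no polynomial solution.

t_(k+1)/t_k = (k + 1)*(7*k + (k + 1)**2 + 18)/((k + 7)*(k**2 + 7*k + 11)).
Normal form (A,B,C) = (k + 1, k + 7, k**2 + 7*k + 11).
Need (k + 1)·f(k+1) − (k + 6)·f(k) = k**2 + 7*k + 11.
d = 5 from the (1,1,2) case.
A polynomial solution: f(k) = k*(k + 2)*(k + 4)*(k**2 + 9*k + 23)/45.
So s_k = (B(k−1)f/C)·t_k = (k*(k + 2)*(k + 4)*(k + 6)*(k**2 + 9*k + 23)/(45*(k**2 + 7*k + 11)))·t_k = k*(-k**2 - 9*k - 23)/(15*(k**3 + 9*k**2 + 23*k + 15)).
s_(k+1) − s_k = 3*(-k**2 - 7*k - 11)/(k**6 + 21*k**5 + 175*k**4 + 735*k**3 + 1624*k**2 + 1764*k + 720) = t_k.

s_k = k*(-k**2 - 9*k - 23)/(15*(k**3 + 9*k**2 + 23*k + 15))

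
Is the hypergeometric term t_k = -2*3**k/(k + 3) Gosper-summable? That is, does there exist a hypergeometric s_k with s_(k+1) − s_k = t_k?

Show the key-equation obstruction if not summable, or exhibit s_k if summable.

No — negative degree bound, so no certificate f.

Compute t_(k+1)/t_k: get 3*(k + 3)/(k + 4).
Take A(k)=3*k + 9, B(k)=k + 4, C(k)=1.
Key eq: (3*k + 9)·f(k+1) = (k + 3)·f(k) + (1).
From deg A=1, deg B=1, deg C=0: d=-1.
d = -1 < 0 ⇒ no nonzero polynomial f; not summable.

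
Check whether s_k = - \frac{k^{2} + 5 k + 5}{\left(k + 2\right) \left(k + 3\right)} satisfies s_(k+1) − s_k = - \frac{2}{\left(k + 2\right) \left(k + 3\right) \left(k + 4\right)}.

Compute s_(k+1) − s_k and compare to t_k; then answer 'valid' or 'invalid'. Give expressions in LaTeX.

Valid — Δs_k = t_k.

s_(k+1) = (-5*k - (k + 1)**2 - 10)/((k + 3)*(k + 4))
s_(k+1) − s_k = -2/(k**3 + 9*k**2 + 26*k + 24)
(s_(k+1) − s_k) − t_k = 0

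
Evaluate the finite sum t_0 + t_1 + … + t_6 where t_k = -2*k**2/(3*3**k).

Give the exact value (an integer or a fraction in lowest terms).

Σ = -710/729

r(k) = (k + 1)**2/(3*k**2) after simplifying.
So A=1/3 and B=1, with C=k**2.
Need (1/3)·f(k+1) − (1)·f(k) = k**2.
d = 2 from the (0,0,2) case.
Coefficient equations give f(k) = -3*(k**2 + k + 1)/2.
Then R = B(k−1)f/C = -3*(k**2 + k + 1)/(2*k**2), so s_k = R(k)·t_k = (k**2 + k + 1)/3**k.
Verify: -2*k**2/(3*3**k) matches t_k.
Telescoping: Σ = s_(7) − s_(0) = 19/729 − (1) = -710/729.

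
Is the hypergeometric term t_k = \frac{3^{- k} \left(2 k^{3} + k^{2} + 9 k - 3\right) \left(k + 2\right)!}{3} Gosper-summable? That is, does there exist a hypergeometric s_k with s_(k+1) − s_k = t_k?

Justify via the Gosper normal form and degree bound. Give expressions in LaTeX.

Step 1: r(k) = (k + 3)*(9*k + 2*(k + 1)**3 + (k + 1)**2 + 6)/(3*(2*k**3 + k**2 + 9*k - 3)).
Gosper form: A/B · C(k+1)/C(k) with A=k/3 + 1, B=1, C=k**3 + k**2/2 + 9*k/2 - 3/2.
Set up (k/3 + 1)·f(k+1) − (1)·f(k) − (k**3 + k**2/2 + 9*k/2 - 3/2) = 0.
Degrees (1,0,3) ⇒ d ≤ 2.
Match coefficients ⇒ f(k) = 3*(k - 2)*(2*k + 1)/2.
Get s_k = R·t_k = (k - 2)*(2*k + 1)*factorial(k + 2)/3**k with R(k) = B(k−1)f(k)/C(k) = 3*(k - 2)*(2*k + 1)/(2*k**3 + k**2 + 9*k - 3).
s_(k+1) − s_k = (2*k**3 + k**2 + 9*k - 3)*factorial(k + 2)/(3*3**k) = t_k.

Yes. s_k = 3^{- k} \left(k - 2\right) \left(2 k + 1\right) \left(k + 2\right)!.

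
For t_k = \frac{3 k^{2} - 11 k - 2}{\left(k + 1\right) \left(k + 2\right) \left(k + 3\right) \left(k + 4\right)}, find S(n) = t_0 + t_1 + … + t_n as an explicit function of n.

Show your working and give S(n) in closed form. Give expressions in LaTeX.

t_(k+1)/t_k = (k + 1)*(11*k - 3*(k + 1)**2 + 13)/((k + 5)*(-3*k**2 + 11*k + 2)).
Normal form (A,B,C) = (k + 1, k + 5, k**2 - 11*k/3 - 2/3).
Key eq: (k + 1)·f(k+1) = (k + 4)·f(k) + (k**2 - 11*k/3 - 2/3).
Degrees (1,1,2) ⇒ d ≤ 3.
Coefficient equations give f(k) = -k*(3*k - 1)/3.
Get s_k = R·t_k = k*(1 - 3*k)/((k + 1)*(k + 2)*(k + 3)) with R(k) = B(k−1)f(k)/C(k) = -k*(k + 4)*(3*k - 1)/(3*k**2 - 11*k - 2).
Δs = (3*k**2 - 11*k - 2)/(k**4 + 10*k**3 + 35*k**2 + 50*k + 24), as required.
Σ_(k=0)^n t_k = s_(n+1) − s_(0) = ((-3*n**2 - 5*n - 2)/(n**3 + 9*n**2 + 26*n + 24)) − (0), i.e. (-3*n**2 - 5*n - 2)/(n**3 + 9*n**2 + 26*n + 24).

S(n) = \frac{- 3 n^{2} - 5 n - 2}{n^{3} + 9 n^{2} + 26 n + 24}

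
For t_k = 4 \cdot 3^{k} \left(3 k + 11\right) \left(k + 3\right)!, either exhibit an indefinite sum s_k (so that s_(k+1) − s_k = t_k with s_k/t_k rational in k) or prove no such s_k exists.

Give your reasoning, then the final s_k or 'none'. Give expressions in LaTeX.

s_k = 4 \cdot 3^{k} \left(k + 3\right)!

r(k) = 3*(k + 4)*(3*k + 14)/(3*k + 11) after simplifying.
Normal form (A,B,C) = (3*k + 12, 1, k + 11/3).
f must satisfy (3*k + 12)·f(k+1) − (1)·f(k) = k + 11/3.
deg f ≤ 0 (via 1,0,1).
Solving with deg f ≤ 0: f(k) = 1/3.
Get s_k = R·t_k = 4*3**k*factorial(k + 3) with R(k) = B(k−1)f(k)/C(k) = 1/(3*k + 11).
Check: Δs_k = 4*3**k*(3*k + 11)*factorial(k + 3). ✓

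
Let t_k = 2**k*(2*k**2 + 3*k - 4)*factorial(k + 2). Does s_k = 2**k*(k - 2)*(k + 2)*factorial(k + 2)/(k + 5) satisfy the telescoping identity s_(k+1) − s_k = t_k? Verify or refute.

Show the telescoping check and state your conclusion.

Invalid: residual -3*2**k*(2*k**3 + 13*k**2 + 10*k - 18)*factorial(k + 2)/((k + 5)*(k + 6)) ≠ 0.

s_(k+1) = 2**(k + 1)*(k - 1)*(k + 3)*factorial(k + 3)/(k + 6)
s_(k+1) − s_k = 2**k*(2*k**4 + 19*k**3 + 50*k**2 + 16*k - 66)*factorial(k + 2)/((k + 5)*(k + 6))
(s_(k+1) − s_k) − t_k = -3*2**k*(2*k**3 + 13*k**2 + 10*k - 18)*factorial(k + 2)/((k + 5)*(k + 6))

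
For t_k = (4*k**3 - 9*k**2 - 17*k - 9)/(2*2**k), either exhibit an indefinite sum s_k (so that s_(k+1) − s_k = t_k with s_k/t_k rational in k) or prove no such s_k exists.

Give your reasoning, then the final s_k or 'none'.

t_(k+1)/t_k = (4*k**3 + 3*k**2 - 23*k - 31)/(2*(4*k**3 - 9*k**2 - 17*k - 9)).
Take A(k)=1/2, B(k)=1, C(k)=k**3 - 9*k**2/4 - 17*k/4 - 9/4.
Set up (1/2)·f(k+1) − (1)·f(k) − (k**3 - 9*k**2/4 - 17*k/4 - 9/4) = 0.
Degrees (0,0,3) ⇒ d ≤ 3.
A polynomial solution: f(k) = -(4*k**3 + 3*k**2 + k - 1)/2.
Get s_k = R·t_k = (-4*k**3 - 3*k**2 - k + 1)/2**k with R(k) = B(k−1)f(k)/C(k) = -2*(4*k**3 + 3*k**2 + k - 1)/(4*k**3 - 9*k**2 - 17*k - 9).
Verify: (4*k**3 - 9*k**2 - 17*k - 9)/(2*2**k) matches t_k.

s_k = (-4*k**3 - 3*k**2 - k + 1)/2**k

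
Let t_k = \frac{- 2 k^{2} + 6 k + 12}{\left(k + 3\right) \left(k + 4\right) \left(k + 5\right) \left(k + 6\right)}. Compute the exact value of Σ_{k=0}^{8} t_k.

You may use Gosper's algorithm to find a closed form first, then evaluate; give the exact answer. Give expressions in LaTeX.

Σ = 53/910

Compute t_(k+1)/t_k: get (k + 3)*(3*k - (k + 1)**2 + 9)/((k + 7)*(-k**2 + 3*k + 6)).
Factor: A=k + 3; B=k + 7; C=k**2 - 3*k - 6.
Need (k + 3)·f(k+1) − (k + 6)·f(k) = k**2 - 3*k - 6.
Degrees (1,1,2) ⇒ d ≤ 3.
A polynomial solution: f(k) = k*(k**2 - 48*k - 73)/60.
Certificate R = B(k−1)f/C = k*(k + 6)*(k**2 - 48*k - 73)/(60*(k**2 - 3*k - 6)) gives s_k = k*(-k**2 + 48*k + 73)/(30*(k + 3)*(k + 4)*(k + 5)).
Check: Δs_k = 2*(-k**2 + 3*k + 6)/(k**4 + 18*k**3 + 119*k**2 + 342*k + 360). ✓
Evaluate s at k=9 and k=0: 53/910 and 0; difference 53/910.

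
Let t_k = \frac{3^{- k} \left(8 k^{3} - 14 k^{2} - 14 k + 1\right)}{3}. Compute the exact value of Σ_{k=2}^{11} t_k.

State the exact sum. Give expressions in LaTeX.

Ratio r(k) = (8*k**3 + 10*k**2 - 18*k - 19)/(3*(8*k**3 - 14*k**2 - 14*k + 1)).
Factor: A=1/3; B=1; C=k**3 - 7*k**2/4 - 7*k/4 + 1/8.
f must satisfy (1/3)·f(k+1) − (1)·f(k) = k**3 - 7*k**2/4 - 7*k/4 + 1/8.
From deg A=0, deg B=0, deg C=3: d=3.
Solve for f: f(k) = -3*(4*k**3 - k**2 - 2*k + 1)/8 (degree 3 ≤ 3).
Then R = B(k−1)f/C = -3*(4*k**3 - k**2 - 2*k + 1)/(8*k**3 - 14*k**2 - 14*k + 1), so s_k = R(k)·t_k = (-4*k**3 + k**2 + 2*k - 1)/3**k.
s_(k+1) − s_k = (8*k**3 - 14*k**2 - 14*k + 1)/(3*3**k) = t_k.
Evaluate s at k=12 and k=2: -6745/531441 and -25/9; difference 1469480/531441.

Σ = 1469480/531441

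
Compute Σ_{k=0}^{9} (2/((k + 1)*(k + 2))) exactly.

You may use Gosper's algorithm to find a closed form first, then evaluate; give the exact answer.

Σ = 20/11

t_(k+1)/t_k = (k + 1)/(k + 3).
Normal form (A,B,C) = (k + 1, k + 3, 1).
Set up (k + 1)·f(k+1) − (k + 2)·f(k) − (1) = 0.
deg f ≤ 1 (via 1,1,0).
Solving with deg f ≤ 1: f(k) = k.
R(k) = B(k−1)·f(k)/C(k) = k*(k + 2); s_k = R·t_k = 2*k/(k + 1).
Δs = 2/(k**2 + 3*k + 2), as required.
Telescoping: Σ = s_(10) − s_(0) = 20/11 − (0) = 20/11.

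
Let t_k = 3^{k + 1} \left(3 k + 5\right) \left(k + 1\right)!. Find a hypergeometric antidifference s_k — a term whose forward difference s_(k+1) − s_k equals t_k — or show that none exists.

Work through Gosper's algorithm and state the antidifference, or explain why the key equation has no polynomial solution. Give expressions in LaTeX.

r(k) = 3*(k + 2)*(3*k + 8)/(3*k + 5) after simplifying.
Normal form (A,B,C) = (3*k + 6, 1, k + 5/3).
Key eq: (3*k + 6)·f(k+1) = (1)·f(k) + (k + 5/3).
deg f ≤ 0 (via 1,0,1).
Solving with deg f ≤ 0: f(k) = 1/3.
So s_k = (B(k−1)f/C)·t_k = (1/(3*k + 5))·t_k = 3**(k + 1)*factorial(k + 1).
Verify: 3**(k + 1)*(3*k + 5)*factorial(k + 1) matches t_k.

s_k = 3^{k + 1} \left(k + 1\right)!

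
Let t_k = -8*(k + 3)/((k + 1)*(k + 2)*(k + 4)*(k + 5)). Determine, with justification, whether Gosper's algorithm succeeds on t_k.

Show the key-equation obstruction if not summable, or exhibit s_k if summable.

Yes. s_k = k*(-k - 5)/(k**2 + 5*k + 4).

The ratio is (k + 1)*(k + 4)**2/((k + 3)**2*(k + 6)).
Normal form (A,B,C) = (k + 1, k + 6, k**2 + 6*k + 9).
Solve (k + 1)·f(k+1) − (k + 5)·f(k) = k**2 + 6*k + 9.
deg f ≤ 4 (via 1,1,2).
Match coefficients ⇒ f(k) = k*(k + 2)*(k + 3)*(k + 5)/8.
Get s_k = R·t_k = k*(-k - 5)/(k**2 + 5*k + 4) with R(k) = B(k−1)f(k)/C(k) = k*(k + 2)*(k + 5)**2/(8*(k + 3)).
s_(k+1) − s_k = 8*(-k - 3)/(k**4 + 12*k**3 + 49*k**2 + 78*k + 40) = t_k.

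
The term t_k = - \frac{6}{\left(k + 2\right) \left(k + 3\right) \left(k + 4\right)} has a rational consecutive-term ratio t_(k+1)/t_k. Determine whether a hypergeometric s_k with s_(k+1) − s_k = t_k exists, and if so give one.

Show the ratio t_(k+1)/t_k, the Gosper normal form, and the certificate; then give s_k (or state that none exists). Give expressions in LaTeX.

s_k = \frac{k \left(- k - 5\right)}{2 \left(k + 2\right) \left(k + 3\right)}

Ratio r(k) = (k + 2)/(k + 5).
A = k + 2, B = k + 5, C = 1.
Solve (k + 2)·f(k+1) − (k + 4)·f(k) = 1.
Bound: deg f ≤ 2.
Solve for f: f(k) = k*(k + 5)/12 (degree 2 ≤ 2).
Certificate R = B(k−1)f/C = k*(k + 4)*(k + 5)/12 gives s_k = k*(-k - 5)/(2*(k + 2)*(k + 3)).
Check: Δs_k = -6/(k**3 + 9*k**2 + 26*k + 24). ✓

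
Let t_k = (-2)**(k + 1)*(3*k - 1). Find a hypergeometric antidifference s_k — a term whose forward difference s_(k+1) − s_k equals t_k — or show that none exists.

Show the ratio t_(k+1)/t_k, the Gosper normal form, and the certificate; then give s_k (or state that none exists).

t_(k+1)/t_k = 2*(-3*k - 2)/(3*k - 1).
Normal form (A,B,C) = (-2, 1, k - 1/3).
Solve (-2)·f(k+1) − (1)·f(k) = k - 1/3.
Bound: deg f ≤ 1.
A polynomial solution: f(k) = -(k - 1)/3.
Then R = B(k−1)f/C = -(k - 1)/(3*k - 1), so s_k = R(k)·t_k = (-2)**(k + 1)*(1 - k).
Check: Δs_k = (-2)**(k + 1)*(3*k - 1). ✓

s_k = (-2)**(k + 1)*(1 - k)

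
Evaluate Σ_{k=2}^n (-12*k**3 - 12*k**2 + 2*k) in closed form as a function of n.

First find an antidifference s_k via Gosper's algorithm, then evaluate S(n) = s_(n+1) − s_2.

The ratio is (6*k**3 + 24*k**2 + 29*k + 11)/(k*(6*k**2 + 6*k - 1)).
So A=1 and B=1, with C=k**3 + k**2 - k/6.
Need (1)·f(k+1) − (1)·f(k) = k**3 + k**2 - k/6.
d = 4 from the (0,0,3) case.
Match coefficients ⇒ f(k) = k*(k - 1)*(3*k**2 + k - 3)/12.
Certificate R = B(k−1)f/C = (k - 1)*(3*k**2 + k - 3)/(2*(6*k**2 + 6*k - 1)) gives s_k = k*(-3*k**3 + 2*k**2 + 4*k - 3).
s_(k+1) − s_k = 2*k*(-6*k**2 - 6*k + 1) = t_k.
Evaluate: s_(n+1) = n*(-3*n**3 - 10*n**2 - 8*n - 1); subtract s_(2) = -22 ⇒ S(n) = -3*n**4 - 10*n**3 - 8*n**2 - n + 22.

S(n) = -3*n**4 - 10*n**3 - 8*n**2 - n + 22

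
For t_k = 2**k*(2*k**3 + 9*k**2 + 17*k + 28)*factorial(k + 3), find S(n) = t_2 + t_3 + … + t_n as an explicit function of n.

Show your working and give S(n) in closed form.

S(n) = 2*2**n*n**2*factorial(n + 4) + 2*2**n*n*factorial(n + 4) + 8*2**n*factorial(n + 4) - 2880

The ratio is 2*(2*k**4 + 23*k**3 + 101*k**2 + 220*k + 224)/(2*k**3 + 9*k**2 + 17*k + 28).
Gosper form: A/B · C(k+1)/C(k) with A=2*k + 8, B=1, C=k**3 + 9*k**2/2 + 17*k/2 + 14.
Key eq: (2*k + 8)·f(k+1) = (1)·f(k) + (k**3 + 9*k**2/2 + 17*k/2 + 14).
deg f ≤ 2 (via 1,0,3).
Match coefficients ⇒ f(k) = (k**2 - k + 4)/2.
Get s_k = R·t_k = 2**k*(k**2 - k + 4)*factorial(k + 3) with R(k) = B(k−1)f(k)/C(k) = (k**2 - k + 4)/(2*k**3 + 9*k**2 + 17*k + 28).
Verify: 2**k*(2*k**3 + 9*k**2 + 17*k + 28)*factorial(k + 3) matches t_k.
Evaluate: s_(n+1) = 2**(n + 1)*(n**2 + n + 4)*factorial(n + 4); subtract s_(2) = 2880 ⇒ S(n) = 2*2**n*n**2*factorial(n + 4) + 2*2**n*n*factorial(n + 4) + 8*2**n*factorial(n + 4) - 2880.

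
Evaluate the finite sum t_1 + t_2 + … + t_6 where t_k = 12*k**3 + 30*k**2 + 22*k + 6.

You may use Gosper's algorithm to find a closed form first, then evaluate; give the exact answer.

Σ = 8520

The ratio is (6*k**3 + 33*k**2 + 59*k + 35)/(6*k**3 + 15*k**2 + 11*k + 3).
So A=1 and B=1, with C=k**3 + 5*k**2/2 + 11*k/6 + 1/2.
Need (1)·f(k+1) − (1)·f(k) = k**3 + 5*k**2/2 + 11*k/6 + 1/2.
Bound: deg f ≤ 4.
A polynomial solution: f(k) = k**2*(3*k**2 + 4*k - 1)/12.
Certificate R = B(k−1)f/C = k**2*(3*k**2 + 4*k - 1)/(2*(2*k + 3)*(3*k**2 + 3*k + 1)) gives s_k = k**2*(3*k**2 + 4*k - 1).
Δs = 12*k**3 + 30*k**2 + 22*k + 6, as required.
Evaluate s at k=7 and k=1: 8526 and 6; difference 8520.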